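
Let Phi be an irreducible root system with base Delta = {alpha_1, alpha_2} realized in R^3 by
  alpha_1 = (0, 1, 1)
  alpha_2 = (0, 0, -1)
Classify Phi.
B_2 (so(5))

Compute the Cartan integers a_ij = 2(alpha_i, alpha_j)/(alpha_j, alpha_j); the resulting 2x2 Cartan matrix is
[[2, -2], [-1, 2]].
The roots have two lengths (squared-length ratio 2:1); the short ones are alpha_{2}. The associated Dynkin diagram is a chain of 2 nodes with a double edge at one end; the terminal node there is the unique short simple root (B_2), so the type is B_2 (the algebra so(5)).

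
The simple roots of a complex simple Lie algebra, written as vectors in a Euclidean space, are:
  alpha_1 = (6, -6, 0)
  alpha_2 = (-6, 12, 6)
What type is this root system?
type G_2

Compute the Cartan integers a_ij = 2(alpha_i, alpha_j)/(alpha_j, alpha_j); the resulting 2x2 Cartan matrix is
[[2, -1], [-3, 2]].
The roots have two lengths (squared-length ratio 3:1); the short ones are alpha_{1}. The associated Dynkin diagram is two nodes joined by a triple edge (G_2), so the type is G_2.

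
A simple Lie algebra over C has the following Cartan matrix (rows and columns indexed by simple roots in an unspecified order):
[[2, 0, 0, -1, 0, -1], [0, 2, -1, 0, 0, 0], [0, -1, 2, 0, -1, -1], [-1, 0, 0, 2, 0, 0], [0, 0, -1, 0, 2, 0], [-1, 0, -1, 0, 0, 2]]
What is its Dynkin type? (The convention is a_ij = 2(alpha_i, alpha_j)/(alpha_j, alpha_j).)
The matrix has rank 6 with 2's on the diagonal. Reading the off-diagonal entries as Dynkin edges (a single edge where a_ij = a_ji = -1; a double or triple edge where a_ij * a_ji = 2 or 3), the diagram is a chain of 4 nodes with a fork of two nodes at one end (D_6). One simple-root ordering that puts it in standard form is (alpha_4, alpha_1, alpha_6, alpha_3, alpha_5, alpha_2). So the algebra is type D_6, i.e. so(12).

D_6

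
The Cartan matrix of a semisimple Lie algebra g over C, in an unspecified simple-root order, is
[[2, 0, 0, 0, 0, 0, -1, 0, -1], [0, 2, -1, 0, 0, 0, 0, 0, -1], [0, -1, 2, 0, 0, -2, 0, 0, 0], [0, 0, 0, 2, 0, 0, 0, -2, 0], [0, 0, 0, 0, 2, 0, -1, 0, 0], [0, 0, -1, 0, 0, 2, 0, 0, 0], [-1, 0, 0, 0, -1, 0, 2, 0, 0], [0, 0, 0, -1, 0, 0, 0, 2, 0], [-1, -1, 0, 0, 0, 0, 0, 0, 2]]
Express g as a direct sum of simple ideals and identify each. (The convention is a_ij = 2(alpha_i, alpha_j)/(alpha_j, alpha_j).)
B2 + B7

The diagram associated to this matrix has two connected components: the simple roots {alpha_4, alpha_8} form a chain of 2 nodes with a double edge at one end; the terminal node there is the unique short simple root (B_2), and {alpha_1, alpha_2, alpha_3, alpha_5, alpha_6, alpha_7, alpha_9} form a chain of 7 nodes with a double edge at one end; the terminal node there is the unique short simple root (B_7). A semisimple Lie algebra decomposes uniquely as the direct sum of simple ideals, one per connected component of its Dynkin diagram, so g ≅ B_2 ⊕ B_7 (dimension 10 + 105 = 115).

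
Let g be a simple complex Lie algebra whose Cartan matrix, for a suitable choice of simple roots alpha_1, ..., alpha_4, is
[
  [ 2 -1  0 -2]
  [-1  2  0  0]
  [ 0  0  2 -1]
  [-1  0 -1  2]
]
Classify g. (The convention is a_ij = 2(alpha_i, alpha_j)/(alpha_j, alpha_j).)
The matrix has rank 4 with 2's on the diagonal. Reading the off-diagonal entries as Dynkin edges (a single edge where a_ij = a_ji = -1; a double or triple edge where a_ij * a_ji = 2 or 3), the diagram is a chain of 4 nodes with a double edge between the middle two (F_4). One simple-root ordering that puts it in standard form is (alpha_2, alpha_1, alpha_4, alpha_3). So the algebra is type F_4.

type F_4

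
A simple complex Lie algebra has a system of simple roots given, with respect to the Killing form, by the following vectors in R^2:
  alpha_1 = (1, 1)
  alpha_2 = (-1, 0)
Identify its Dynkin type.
Compute the Cartan integers a_ij = 2(alpha_i, alpha_j)/(alpha_j, alpha_j); the resulting 2x2 Cartan matrix is
[[2, -2], [-1, 2]].
The roots have two lengths (squared-length ratio 2:1); the short ones are alpha_{2}. The associated Dynkin diagram is a chain of 2 nodes with a double edge at one end; the terminal node there is the unique short simple root (B_2), so the type is B_2 (the algebra so(5)).

B2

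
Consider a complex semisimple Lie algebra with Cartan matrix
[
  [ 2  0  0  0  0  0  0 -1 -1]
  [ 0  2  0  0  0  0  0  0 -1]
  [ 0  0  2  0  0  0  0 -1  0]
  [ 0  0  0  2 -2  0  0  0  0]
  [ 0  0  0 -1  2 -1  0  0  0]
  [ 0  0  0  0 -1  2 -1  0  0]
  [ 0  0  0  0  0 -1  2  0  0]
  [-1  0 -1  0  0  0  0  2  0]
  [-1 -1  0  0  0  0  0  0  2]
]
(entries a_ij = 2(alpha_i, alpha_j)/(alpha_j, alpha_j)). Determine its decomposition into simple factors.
The diagram associated to this matrix has two connected components: the simple roots {alpha_1, alpha_2, alpha_3, alpha_8, alpha_9} form a chain of 5 nodes with single edges (A_5), and {alpha_4, alpha_5, alpha_6, alpha_7} form a chain of 4 nodes with a double edge at one end; the terminal node there is the unique long simple root (C_4). A semisimple Lie algebra decomposes uniquely as the direct sum of simple ideals, one per connected component of its Dynkin diagram, so g ≅ A_5 ⊕ C_4 (dimension 35 + 36 = 71).

A_5 (sl(6)) ⊕ C_4 (sp(8))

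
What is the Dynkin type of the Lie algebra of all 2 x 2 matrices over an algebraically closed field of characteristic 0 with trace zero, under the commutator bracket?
This is sl(2), which has dimension 2^2 - 1 = 3 and rank 2 - 1 = 1 (a Cartan subalgebra is the diagonal traceless matrices). In the classification of classical Lie algebras, the special linear algebra sl(n+1) has type A_n; here n = 1, so the Dynkin diagram is a chain of 1 nodes with single edges (A_1). Hence the type is A_1.

type A_1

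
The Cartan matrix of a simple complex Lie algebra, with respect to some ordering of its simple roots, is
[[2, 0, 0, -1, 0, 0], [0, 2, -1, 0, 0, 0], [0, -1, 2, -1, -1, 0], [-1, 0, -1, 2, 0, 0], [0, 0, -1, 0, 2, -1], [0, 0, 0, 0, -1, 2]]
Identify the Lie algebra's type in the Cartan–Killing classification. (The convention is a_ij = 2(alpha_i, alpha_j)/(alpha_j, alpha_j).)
type E_6

The matrix has rank 6 with 2's on the diagonal. Reading the off-diagonal entries as Dynkin edges (a single edge where a_ij = a_ji = -1; a double or triple edge where a_ij * a_ji = 2 or 3), the diagram is a chain of 5 nodes with one extra node attached to the third node from one end (E_6). One simple-root ordering that puts it in standard form is (alpha_1, alpha_2, alpha_4, alpha_3, alpha_5, alpha_6). So the algebra is type E_6.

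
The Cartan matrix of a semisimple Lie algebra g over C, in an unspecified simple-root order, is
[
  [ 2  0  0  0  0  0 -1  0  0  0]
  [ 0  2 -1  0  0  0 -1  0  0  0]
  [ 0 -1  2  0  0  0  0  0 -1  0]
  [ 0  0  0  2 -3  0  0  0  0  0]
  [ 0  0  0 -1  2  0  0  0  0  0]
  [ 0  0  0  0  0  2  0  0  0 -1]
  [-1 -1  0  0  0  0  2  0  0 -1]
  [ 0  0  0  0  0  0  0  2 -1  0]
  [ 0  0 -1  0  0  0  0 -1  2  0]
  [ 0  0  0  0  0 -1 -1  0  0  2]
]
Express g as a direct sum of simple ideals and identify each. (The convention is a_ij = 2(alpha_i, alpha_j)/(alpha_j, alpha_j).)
type E_8 + type G_2

The diagram associated to this matrix has two connected components: the simple roots {alpha_1, alpha_2, alpha_3, alpha_6, alpha_7, alpha_8, alpha_9, alpha_10} form a chain of 7 nodes with one extra node attached to the third node from one end (E_8), and {alpha_4, alpha_5} form two nodes joined by a triple edge (G_2). A semisimple Lie algebra decomposes uniquely as the direct sum of simple ideals, one per connected component of its Dynkin diagram, so g ≅ E_8 ⊕ G_2 (dimension 248 + 14 = 262).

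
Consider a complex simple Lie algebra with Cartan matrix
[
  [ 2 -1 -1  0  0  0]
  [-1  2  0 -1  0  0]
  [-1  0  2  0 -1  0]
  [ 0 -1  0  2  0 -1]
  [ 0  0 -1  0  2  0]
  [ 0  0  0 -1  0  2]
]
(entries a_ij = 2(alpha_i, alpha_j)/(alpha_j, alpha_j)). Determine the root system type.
A_6

The matrix has rank 6 with 2's on the diagonal. Reading the off-diagonal entries as Dynkin edges (a single edge where a_ij = a_ji = -1; a double or triple edge where a_ij * a_ji = 2 or 3), the diagram is a chain of 6 nodes with single edges (A_6). One simple-root ordering that puts it in standard form is (alpha_5, alpha_3, alpha_1, alpha_2, alpha_4, alpha_6). So the algebra is type A_6, i.e. sl(7).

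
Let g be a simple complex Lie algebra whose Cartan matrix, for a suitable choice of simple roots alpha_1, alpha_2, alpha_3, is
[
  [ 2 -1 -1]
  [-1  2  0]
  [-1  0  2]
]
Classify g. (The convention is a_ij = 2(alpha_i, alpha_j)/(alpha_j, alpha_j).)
The matrix has rank 3 with 2's on the diagonal. Reading the off-diagonal entries as Dynkin edges (a single edge where a_ij = a_ji = -1; a double or triple edge where a_ij * a_ji = 2 or 3), the diagram is a chain of 3 nodes with single edges (A_3). One simple-root ordering that puts it in standard form is (alpha_3, alpha_1, alpha_2). So the algebra is type A_3, i.e. sl(4).

A3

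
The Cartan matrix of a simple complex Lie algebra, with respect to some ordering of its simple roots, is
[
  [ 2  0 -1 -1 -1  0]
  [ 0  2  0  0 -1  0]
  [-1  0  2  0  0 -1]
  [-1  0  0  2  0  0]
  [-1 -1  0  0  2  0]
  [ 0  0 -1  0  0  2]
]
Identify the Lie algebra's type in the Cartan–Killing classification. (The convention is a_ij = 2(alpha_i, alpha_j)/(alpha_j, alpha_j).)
type E_6

The matrix has rank 6 with 2's on the diagonal. Reading the off-diagonal entries as Dynkin edges (a single edge where a_ij = a_ji = -1; a double or triple edge where a_ij * a_ji = 2 or 3), the diagram is a chain of 5 nodes with one extra node attached to the third node from one end (E_6). One simple-root ordering that puts it in standard form is (alpha_6, alpha_4, alpha_3, alpha_1, alpha_5, alpha_2). So the algebra is type E_6.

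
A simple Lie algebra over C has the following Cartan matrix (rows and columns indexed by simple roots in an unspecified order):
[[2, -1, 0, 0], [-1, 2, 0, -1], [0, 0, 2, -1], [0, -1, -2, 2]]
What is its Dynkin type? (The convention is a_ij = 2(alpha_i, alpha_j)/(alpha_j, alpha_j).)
The matrix has rank 4 with 2's on the diagonal. Reading the off-diagonal entries as Dynkin edges (a single edge where a_ij = a_ji = -1; a double or triple edge where a_ij * a_ji = 2 or 3), the diagram is a chain of 4 nodes with a double edge at one end; the terminal node there is the unique short simple root (B_4). One simple-root ordering that puts it in standard form is (alpha_1, alpha_2, alpha_4, alpha_3). So the algebra is type B_4, i.e. so(9).

B4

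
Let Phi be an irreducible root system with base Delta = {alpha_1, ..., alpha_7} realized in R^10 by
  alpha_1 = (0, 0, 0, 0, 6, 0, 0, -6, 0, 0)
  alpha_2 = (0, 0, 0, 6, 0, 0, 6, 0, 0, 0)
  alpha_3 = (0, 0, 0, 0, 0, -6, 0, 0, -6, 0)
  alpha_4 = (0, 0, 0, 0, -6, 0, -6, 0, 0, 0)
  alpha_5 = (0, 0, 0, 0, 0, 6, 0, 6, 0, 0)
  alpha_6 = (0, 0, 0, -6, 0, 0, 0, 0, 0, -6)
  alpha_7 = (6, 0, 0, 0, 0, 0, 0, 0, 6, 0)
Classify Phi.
Compute the Cartan integers a_ij = 2(alpha_i, alpha_j)/(alpha_j, alpha_j); the resulting 7x7 Cartan matrix is
[[2, 0, 0, -1, -1, 0, 0], [0, 2, 0, -1, 0, -1, 0], [0, 0, 2, 0, -1, 0, -1], [-1, -1, 0, 2, 0, 0, 0], [-1, 0, -1, 0, 2, 0, 0], [0, -1, 0, 0, 0, 2, 0], [0, 0, -1, 0, 0, 0, 2]].
All simple roots have the same length, so the diagram is simply laced. The associated Dynkin diagram is a chain of 7 nodes with single edges (A_7), so the type is A_7 (the algebra sl(8)).

type A_7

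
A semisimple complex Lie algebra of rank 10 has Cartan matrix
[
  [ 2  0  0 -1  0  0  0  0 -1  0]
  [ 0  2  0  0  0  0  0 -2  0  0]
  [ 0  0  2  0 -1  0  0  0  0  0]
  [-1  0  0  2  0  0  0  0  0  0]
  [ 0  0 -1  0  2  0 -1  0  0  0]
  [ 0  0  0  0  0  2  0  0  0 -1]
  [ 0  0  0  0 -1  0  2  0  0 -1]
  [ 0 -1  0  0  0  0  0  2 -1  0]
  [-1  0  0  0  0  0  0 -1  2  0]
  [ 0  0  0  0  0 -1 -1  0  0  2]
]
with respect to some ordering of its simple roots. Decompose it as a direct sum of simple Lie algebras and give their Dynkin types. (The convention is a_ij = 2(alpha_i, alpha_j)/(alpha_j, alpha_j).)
The diagram associated to this matrix has two connected components: the simple roots {alpha_3, alpha_5, alpha_6, alpha_7, alpha_10} form a chain of 5 nodes with single edges (A_5), and {alpha_1, alpha_2, alpha_4, alpha_8, alpha_9} form a chain of 5 nodes with a double edge at one end; the terminal node there is the unique long simple root (C_5). A semisimple Lie algebra decomposes uniquely as the direct sum of simple ideals, one per connected component of its Dynkin diagram, so g ≅ A_5 ⊕ C_5 (dimension 35 + 55 = 90).

type A_5 + type C_5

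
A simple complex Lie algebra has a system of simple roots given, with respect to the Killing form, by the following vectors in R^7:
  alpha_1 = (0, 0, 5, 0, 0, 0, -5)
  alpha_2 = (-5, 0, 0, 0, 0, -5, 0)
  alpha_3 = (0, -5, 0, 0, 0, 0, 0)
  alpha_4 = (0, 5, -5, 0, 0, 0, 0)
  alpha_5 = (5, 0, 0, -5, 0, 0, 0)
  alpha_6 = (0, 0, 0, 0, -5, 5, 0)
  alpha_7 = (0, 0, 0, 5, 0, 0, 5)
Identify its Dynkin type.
B_7

Compute the Cartan integers a_ij = 2(alpha_i, alpha_j)/(alpha_j, alpha_j); the resulting 7x7 Cartan matrix is
[[2, 0, 0, -1, 0, 0, -1], [0, 2, 0, 0, -1, -1, 0], [0, 0, 2, -1, 0, 0, 0], [-1, 0, -2, 2, 0, 0, 0], [0, -1, 0, 0, 2, 0, -1], [0, -1, 0, 0, 0, 2, 0], [-1, 0, 0, 0, -1, 0, 2]].
The roots have two lengths (squared-length ratio 2:1); the short ones are alpha_{3}. The associated Dynkin diagram is a chain of 7 nodes with a double edge at one end; the terminal node there is the unique short simple root (B_7), so the type is B_7 (the algebra so(15)).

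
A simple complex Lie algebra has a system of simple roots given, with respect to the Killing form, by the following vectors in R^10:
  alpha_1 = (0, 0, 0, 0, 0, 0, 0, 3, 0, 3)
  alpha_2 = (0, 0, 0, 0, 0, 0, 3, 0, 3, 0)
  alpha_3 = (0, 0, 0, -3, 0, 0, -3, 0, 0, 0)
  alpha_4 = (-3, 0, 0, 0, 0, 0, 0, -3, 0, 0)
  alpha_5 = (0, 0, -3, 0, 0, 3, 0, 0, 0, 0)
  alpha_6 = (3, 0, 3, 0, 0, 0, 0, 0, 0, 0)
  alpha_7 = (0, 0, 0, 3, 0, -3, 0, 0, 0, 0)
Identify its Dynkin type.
A7

Compute the Cartan integers a_ij = 2(alpha_i, alpha_j)/(alpha_j, alpha_j); the resulting 7x7 Cartan matrix is
[[2, 0, 0, -1, 0, 0, 0], [0, 2, -1, 0, 0, 0, 0], [0, -1, 2, 0, 0, 0, -1], [-1, 0, 0, 2, 0, -1, 0], [0, 0, 0, 0, 2, -1, -1], [0, 0, 0, -1, -1, 2, 0], [0, 0, -1, 0, -1, 0, 2]].
All simple roots have the same length, so the diagram is simply laced. The associated Dynkin diagram is a chain of 7 nodes with single edges (A_7), so the type is A_7 (the algebra sl(8)).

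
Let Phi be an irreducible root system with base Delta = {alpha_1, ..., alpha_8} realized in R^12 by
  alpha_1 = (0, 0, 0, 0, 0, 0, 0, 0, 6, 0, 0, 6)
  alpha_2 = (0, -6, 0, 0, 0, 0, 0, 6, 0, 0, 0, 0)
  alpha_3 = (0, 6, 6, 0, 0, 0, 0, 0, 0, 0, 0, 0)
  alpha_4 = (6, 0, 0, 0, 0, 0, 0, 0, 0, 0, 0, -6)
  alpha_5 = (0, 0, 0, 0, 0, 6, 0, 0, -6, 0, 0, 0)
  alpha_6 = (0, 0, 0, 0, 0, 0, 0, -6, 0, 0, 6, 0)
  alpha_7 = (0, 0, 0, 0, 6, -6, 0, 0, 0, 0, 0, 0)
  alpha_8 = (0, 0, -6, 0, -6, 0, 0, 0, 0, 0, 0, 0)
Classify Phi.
A_8

Compute the Cartan integers a_ij = 2(alpha_i, alpha_j)/(alpha_j, alpha_j); the resulting 8x8 Cartan matrix is
[[2, 0, 0, -1, -1, 0, 0, 0], [0, 2, -1, 0, 0, -1, 0, 0], [0, -1, 2, 0, 0, 0, 0, -1], [-1, 0, 0, 2, 0, 0, 0, 0], [-1, 0, 0, 0, 2, 0, -1, 0], [0, -1, 0, 0, 0, 2, 0, 0], [0, 0, 0, 0, -1, 0, 2, -1], [0, 0, -1, 0, 0, 0, -1, 2]].
All simple roots have the same length, so the diagram is simply laced. The associated Dynkin diagram is a chain of 8 nodes with single edges (A_8), so the type is A_8 (the algebra sl(9)).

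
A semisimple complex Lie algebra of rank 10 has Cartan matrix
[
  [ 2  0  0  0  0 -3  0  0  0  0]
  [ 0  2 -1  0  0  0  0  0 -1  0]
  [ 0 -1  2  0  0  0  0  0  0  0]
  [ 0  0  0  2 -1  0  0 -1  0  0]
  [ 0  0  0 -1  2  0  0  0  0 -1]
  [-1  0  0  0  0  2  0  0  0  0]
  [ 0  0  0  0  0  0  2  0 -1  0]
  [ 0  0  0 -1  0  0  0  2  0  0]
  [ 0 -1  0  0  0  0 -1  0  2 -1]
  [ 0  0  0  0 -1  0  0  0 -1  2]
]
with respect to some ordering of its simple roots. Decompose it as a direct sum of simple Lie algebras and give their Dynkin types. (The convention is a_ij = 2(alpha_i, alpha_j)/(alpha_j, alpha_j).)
E_8 ⊕ G_2

The diagram associated to this matrix has two connected components: the simple roots {alpha_2, alpha_3, alpha_4, alpha_5, alpha_7, alpha_8, alpha_9, alpha_10} form a chain of 7 nodes with one extra node attached to the third node from one end (E_8), and {alpha_1, alpha_6} form two nodes joined by a triple edge (G_2). A semisimple Lie algebra decomposes uniquely as the direct sum of simple ideals, one per connected component of its Dynkin diagram, so g ≅ E_8 ⊕ G_2 (dimension 248 + 14 = 262).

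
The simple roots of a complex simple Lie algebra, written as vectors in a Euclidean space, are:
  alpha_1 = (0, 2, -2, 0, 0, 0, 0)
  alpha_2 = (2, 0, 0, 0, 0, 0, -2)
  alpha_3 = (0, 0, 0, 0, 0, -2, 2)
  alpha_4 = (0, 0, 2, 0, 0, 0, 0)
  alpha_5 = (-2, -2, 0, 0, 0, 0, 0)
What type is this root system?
type B_5

Compute the Cartan integers a_ij = 2(alpha_i, alpha_j)/(alpha_j, alpha_j); the resulting 5x5 Cartan matrix is
[[2, 0, 0, -2, -1], [0, 2, -1, 0, -1], [0, -1, 2, 0, 0], [-1, 0, 0, 2, 0], [-1, -1, 0, 0, 2]].
The roots have two lengths (squared-length ratio 2:1); the short ones are alpha_{4}. The associated Dynkin diagram is a chain of 5 nodes with a double edge at one end; the terminal node there is the unique short simple root (B_5), so the type is B_5 (the algebra so(11)).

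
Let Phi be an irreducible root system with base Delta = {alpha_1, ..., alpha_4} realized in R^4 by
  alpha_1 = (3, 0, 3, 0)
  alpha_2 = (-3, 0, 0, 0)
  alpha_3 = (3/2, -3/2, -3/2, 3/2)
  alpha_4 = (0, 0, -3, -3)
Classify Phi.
F_4

Compute the Cartan integers a_ij = 2(alpha_i, alpha_j)/(alpha_j, alpha_j); the resulting 4x4 Cartan matrix is
[[2, -2, 0, -1], [-1, 2, -1, 0], [0, -1, 2, 0], [-1, 0, 0, 2]].
The roots have two lengths (squared-length ratio 2:1); the short ones are alpha_{2,3}. The associated Dynkin diagram is a chain of 4 nodes with a double edge between the middle two (F_4), so the type is F_4.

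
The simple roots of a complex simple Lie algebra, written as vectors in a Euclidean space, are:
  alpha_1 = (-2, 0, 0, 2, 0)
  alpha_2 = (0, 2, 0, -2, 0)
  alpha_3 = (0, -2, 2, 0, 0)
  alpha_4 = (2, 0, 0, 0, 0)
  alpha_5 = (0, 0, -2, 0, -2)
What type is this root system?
Compute the Cartan integers a_ij = 2(alpha_i, alpha_j)/(alpha_j, alpha_j); the resulting 5x5 Cartan matrix is
[[2, -1, 0, -2, 0], [-1, 2, -1, 0, 0], [0, -1, 2, 0, -1], [-1, 0, 0, 2, 0], [0, 0, -1, 0, 2]].
The roots have two lengths (squared-length ratio 2:1); the short ones are alpha_{4}. The associated Dynkin diagram is a chain of 5 nodes with a double edge at one end; the terminal node there is the unique short simple root (B_5), so the type is B_5 (the algebra so(11)).

B_5 (so(11))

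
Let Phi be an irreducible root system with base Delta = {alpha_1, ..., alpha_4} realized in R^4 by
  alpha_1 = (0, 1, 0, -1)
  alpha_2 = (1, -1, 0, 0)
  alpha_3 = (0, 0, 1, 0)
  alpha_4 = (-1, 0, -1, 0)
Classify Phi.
B_4 (so(9))

Compute the Cartan integers a_ij = 2(alpha_i, alpha_j)/(alpha_j, alpha_j); the resulting 4x4 Cartan matrix is
[[2, -1, 0, 0], [-1, 2, 0, -1], [0, 0, 2, -1], [0, -1, -2, 2]].
The roots have two lengths (squared-length ratio 2:1); the short ones are alpha_{3}. The associated Dynkin diagram is a chain of 4 nodes with a double edge at one end; the terminal node there is the unique short simple root (B_4), so the type is B_4 (the algebra so(9)).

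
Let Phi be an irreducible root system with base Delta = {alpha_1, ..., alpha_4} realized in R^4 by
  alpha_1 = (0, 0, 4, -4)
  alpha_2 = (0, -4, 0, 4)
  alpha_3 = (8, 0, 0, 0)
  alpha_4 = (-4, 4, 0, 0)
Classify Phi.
Compute the Cartan integers a_ij = 2(alpha_i, alpha_j)/(alpha_j, alpha_j); the resulting 4x4 Cartan matrix is
[[2, -1, 0, 0], [-1, 2, 0, -1], [0, 0, 2, -2], [0, -1, -1, 2]].
The roots have two lengths (squared-length ratio 2:1); the short ones are alpha_{1,2,4}. The associated Dynkin diagram is a chain of 4 nodes with a double edge at one end; the terminal node there is the unique long simple root (C_4), so the type is C_4 (the algebra sp(8)).

C_4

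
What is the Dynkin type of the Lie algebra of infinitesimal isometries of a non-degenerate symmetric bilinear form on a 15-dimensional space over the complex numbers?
B7

This is so(15) with 15 odd, which has dimension 15(15-1)/2 = 105 and rank (15-1)/2 = 7. In the classification of classical Lie algebras, the orthogonal algebra so(2n+1) in an odd number of variables has type B_n; here n = 7, so the Dynkin diagram is a chain of 7 nodes with a double edge at one end; the terminal node there is the unique short simple root (B_7). Hence the type is B_7.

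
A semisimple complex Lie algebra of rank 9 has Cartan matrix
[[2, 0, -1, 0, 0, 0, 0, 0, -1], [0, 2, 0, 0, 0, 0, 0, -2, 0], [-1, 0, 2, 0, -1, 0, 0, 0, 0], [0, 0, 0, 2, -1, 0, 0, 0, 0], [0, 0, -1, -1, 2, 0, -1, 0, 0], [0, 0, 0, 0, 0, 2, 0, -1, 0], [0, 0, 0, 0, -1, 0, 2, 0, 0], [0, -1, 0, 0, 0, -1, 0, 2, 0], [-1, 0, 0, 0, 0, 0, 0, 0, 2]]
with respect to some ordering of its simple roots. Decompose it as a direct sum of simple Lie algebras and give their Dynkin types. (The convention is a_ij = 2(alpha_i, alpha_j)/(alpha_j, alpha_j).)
The diagram associated to this matrix has two connected components: the simple roots {alpha_2, alpha_6, alpha_8} form a chain of 3 nodes with a double edge at one end; the terminal node there is the unique long simple root (C_3), and {alpha_1, alpha_3, alpha_4, alpha_5, alpha_7, alpha_9} form a chain of 4 nodes with a fork of two nodes at one end (D_6). A semisimple Lie algebra decomposes uniquely as the direct sum of simple ideals, one per connected component of its Dynkin diagram, so g ≅ C_3 ⊕ D_6 (dimension 21 + 66 = 87).

C_3 (sp(6)) ⊕ D_6 (so(12))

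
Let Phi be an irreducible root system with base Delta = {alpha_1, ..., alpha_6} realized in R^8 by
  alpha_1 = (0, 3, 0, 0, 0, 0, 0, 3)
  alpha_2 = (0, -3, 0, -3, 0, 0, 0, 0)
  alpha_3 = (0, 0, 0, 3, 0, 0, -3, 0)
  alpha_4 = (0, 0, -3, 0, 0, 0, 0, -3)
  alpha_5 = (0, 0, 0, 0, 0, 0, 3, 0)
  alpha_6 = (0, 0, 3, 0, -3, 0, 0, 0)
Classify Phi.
type B_6

Compute the Cartan integers a_ij = 2(alpha_i, alpha_j)/(alpha_j, alpha_j); the resulting 6x6 Cartan matrix is
[[2, -1, 0, -1, 0, 0], [-1, 2, -1, 0, 0, 0], [0, -1, 2, 0, -2, 0], [-1, 0, 0, 2, 0, -1], [0, 0, -1, 0, 2, 0], [0, 0, 0, -1, 0, 2]].
The roots have two lengths (squared-length ratio 2:1); the short ones are alpha_{5}. The associated Dynkin diagram is a chain of 6 nodes with a double edge at one end; the terminal node there is the unique short simple root (B_6), so the type is B_6 (the algebra so(13)).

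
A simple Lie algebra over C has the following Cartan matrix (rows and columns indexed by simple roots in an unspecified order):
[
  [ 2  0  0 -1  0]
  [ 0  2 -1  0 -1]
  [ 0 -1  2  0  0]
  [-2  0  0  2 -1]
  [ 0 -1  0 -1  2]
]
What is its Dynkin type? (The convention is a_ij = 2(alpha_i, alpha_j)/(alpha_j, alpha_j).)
B5

The matrix has rank 5 with 2's on the diagonal. Reading the off-diagonal entries as Dynkin edges (a single edge where a_ij = a_ji = -1; a double or triple edge where a_ij * a_ji = 2 or 3), the diagram is a chain of 5 nodes with a double edge at one end; the terminal node there is the unique short simple root (B_5). One simple-root ordering that puts it in standard form is (alpha_3, alpha_2, alpha_5, alpha_4, alpha_1). So the algebra is type B_5, i.e. so(11).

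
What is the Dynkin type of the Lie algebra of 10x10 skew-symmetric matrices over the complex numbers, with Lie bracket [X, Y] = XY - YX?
D_5 (so(10))

This is so(10) with 10 even, which has dimension 10(10-1)/2 = 45 and rank 10/2 = 5. In the classification of classical Lie algebras, the orthogonal algebra so(2n) in an even number of variables has type D_n; here n = 5, so the Dynkin diagram is a chain of 3 nodes with a fork of two nodes at one end (D_5). Hence the type is D_5.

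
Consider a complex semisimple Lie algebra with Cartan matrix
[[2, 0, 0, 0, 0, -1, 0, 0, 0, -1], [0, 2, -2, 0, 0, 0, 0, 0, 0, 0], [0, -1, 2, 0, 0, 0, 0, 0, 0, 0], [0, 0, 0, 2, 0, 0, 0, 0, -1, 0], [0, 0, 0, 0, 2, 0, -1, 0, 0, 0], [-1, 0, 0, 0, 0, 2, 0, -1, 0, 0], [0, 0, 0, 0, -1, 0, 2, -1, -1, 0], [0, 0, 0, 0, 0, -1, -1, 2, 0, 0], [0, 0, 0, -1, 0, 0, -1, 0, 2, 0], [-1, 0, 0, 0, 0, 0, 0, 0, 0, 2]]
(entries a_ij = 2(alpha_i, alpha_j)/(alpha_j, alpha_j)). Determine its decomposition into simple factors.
B_2 ⊕ E_8

The diagram associated to this matrix has two connected components: the simple roots {alpha_2, alpha_3} form a chain of 2 nodes with a double edge at one end; the terminal node there is the unique short simple root (B_2), and {alpha_1, alpha_4, alpha_5, alpha_6, alpha_7, alpha_8, alpha_9, alpha_10} form a chain of 7 nodes with one extra node attached to the third node from one end (E_8). A semisimple Lie algebra decomposes uniquely as the direct sum of simple ideals, one per connected component of its Dynkin diagram, so g ≅ B_2 ⊕ E_8 (dimension 10 + 248 = 258).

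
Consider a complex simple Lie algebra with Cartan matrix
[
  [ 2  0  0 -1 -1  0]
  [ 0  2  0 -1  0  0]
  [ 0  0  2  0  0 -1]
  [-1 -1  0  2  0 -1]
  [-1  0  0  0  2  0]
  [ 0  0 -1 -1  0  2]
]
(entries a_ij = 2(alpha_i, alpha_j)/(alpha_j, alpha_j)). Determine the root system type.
E_6

The matrix has rank 6 with 2's on the diagonal. Reading the off-diagonal entries as Dynkin edges (a single edge where a_ij = a_ji = -1; a double or triple edge where a_ij * a_ji = 2 or 3), the diagram is a chain of 5 nodes with one extra node attached to the third node from one end (E_6). One simple-root ordering that puts it in standard form is (alpha_5, alpha_2, alpha_1, alpha_4, alpha_6, alpha_3). So the algebra is type E_6.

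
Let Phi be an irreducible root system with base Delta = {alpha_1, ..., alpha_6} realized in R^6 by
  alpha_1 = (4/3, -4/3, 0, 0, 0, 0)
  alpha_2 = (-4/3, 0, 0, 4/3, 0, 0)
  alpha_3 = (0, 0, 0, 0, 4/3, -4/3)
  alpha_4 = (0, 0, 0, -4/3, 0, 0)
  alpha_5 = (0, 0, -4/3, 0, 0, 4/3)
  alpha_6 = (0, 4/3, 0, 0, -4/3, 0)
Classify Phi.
Compute the Cartan integers a_ij = 2(alpha_i, alpha_j)/(alpha_j, alpha_j); the resulting 6x6 Cartan matrix is
[[2, -1, 0, 0, 0, -1], [-1, 2, 0, -2, 0, 0], [0, 0, 2, 0, -1, -1], [0, -1, 0, 2, 0, 0], [0, 0, -1, 0, 2, 0], [-1, 0, -1, 0, 0, 2]].
The roots have two lengths (squared-length ratio 2:1); the short ones are alpha_{4}. The associated Dynkin diagram is a chain of 6 nodes with a double edge at one end; the terminal node there is the unique short simple root (B_6), so the type is B_6 (the algebra so(13)).

B_6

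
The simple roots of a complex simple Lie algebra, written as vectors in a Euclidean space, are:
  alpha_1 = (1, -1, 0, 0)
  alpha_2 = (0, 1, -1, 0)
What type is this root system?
A2

Compute the Cartan integers a_ij = 2(alpha_i, alpha_j)/(alpha_j, alpha_j); the resulting 2x2 Cartan matrix is
[[2, -1], [-1, 2]].
All simple roots have the same length, so the diagram is simply laced. The associated Dynkin diagram is a chain of 2 nodes with single edges (A_2), so the type is A_2 (the algebra sl(3)).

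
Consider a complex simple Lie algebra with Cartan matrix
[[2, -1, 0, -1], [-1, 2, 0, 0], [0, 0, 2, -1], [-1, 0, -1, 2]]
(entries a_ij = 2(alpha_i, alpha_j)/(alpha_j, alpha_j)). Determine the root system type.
The matrix has rank 4 with 2's on the diagonal. Reading the off-diagonal entries as Dynkin edges (a single edge where a_ij = a_ji = -1; a double or triple edge where a_ij * a_ji = 2 or 3), the diagram is a chain of 4 nodes with single edges (A_4). One simple-root ordering that puts it in standard form is (alpha_2, alpha_1, alpha_4, alpha_3). So the algebra is type A_4, i.e. sl(5).

A_4 (sl(5))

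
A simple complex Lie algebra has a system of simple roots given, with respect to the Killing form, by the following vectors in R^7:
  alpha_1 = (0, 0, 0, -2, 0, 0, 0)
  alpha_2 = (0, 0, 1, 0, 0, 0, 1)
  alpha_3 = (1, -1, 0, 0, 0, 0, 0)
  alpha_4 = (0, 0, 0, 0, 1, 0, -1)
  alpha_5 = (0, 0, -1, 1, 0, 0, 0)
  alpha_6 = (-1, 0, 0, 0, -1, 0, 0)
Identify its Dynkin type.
type C_6

Compute the Cartan integers a_ij = 2(alpha_i, alpha_j)/(alpha_j, alpha_j); the resulting 6x6 Cartan matrix is
[[2, 0, 0, 0, -2, 0], [0, 2, 0, -1, -1, 0], [0, 0, 2, 0, 0, -1], [0, -1, 0, 2, 0, -1], [-1, -1, 0, 0, 2, 0], [0, 0, -1, -1, 0, 2]].
The roots have two lengths (squared-length ratio 2:1); the short ones are alpha_{2,3,4,5,6}. The associated Dynkin diagram is a chain of 6 nodes with a double edge at one end; the terminal node there is the unique long simple root (C_6), so the type is C_6 (the algebra sp(12)).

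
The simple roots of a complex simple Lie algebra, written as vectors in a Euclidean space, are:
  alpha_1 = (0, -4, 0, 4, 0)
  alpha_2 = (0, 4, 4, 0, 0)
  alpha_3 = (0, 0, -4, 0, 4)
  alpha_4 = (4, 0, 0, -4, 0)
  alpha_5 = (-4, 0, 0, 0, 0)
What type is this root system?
B_5 (so(11))

Compute the Cartan integers a_ij = 2(alpha_i, alpha_j)/(alpha_j, alpha_j); the resulting 5x5 Cartan matrix is
[[2, -1, 0, -1, 0], [-1, 2, -1, 0, 0], [0, -1, 2, 0, 0], [-1, 0, 0, 2, -2], [0, 0, 0, -1, 2]].
The roots have two lengths (squared-length ratio 2:1); the short ones are alpha_{5}. The associated Dynkin diagram is a chain of 5 nodes with a double edge at one end; the terminal node there is the unique short simple root (B_5), so the type is B_5 (the algebra so(11)).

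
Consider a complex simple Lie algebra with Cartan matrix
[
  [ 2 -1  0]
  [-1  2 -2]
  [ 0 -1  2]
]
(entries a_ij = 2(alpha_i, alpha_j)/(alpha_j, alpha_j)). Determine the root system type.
The matrix has rank 3 with 2's on the diagonal. Reading the off-diagonal entries as Dynkin edges (a single edge where a_ij = a_ji = -1; a double or triple edge where a_ij * a_ji = 2 or 3), the diagram is a chain of 3 nodes with a double edge at one end; the terminal node there is the unique short simple root (B_3). One simple-root ordering that puts it in standard form is (alpha_1, alpha_2, alpha_3). So the algebra is type B_3, i.e. so(7).

type B_3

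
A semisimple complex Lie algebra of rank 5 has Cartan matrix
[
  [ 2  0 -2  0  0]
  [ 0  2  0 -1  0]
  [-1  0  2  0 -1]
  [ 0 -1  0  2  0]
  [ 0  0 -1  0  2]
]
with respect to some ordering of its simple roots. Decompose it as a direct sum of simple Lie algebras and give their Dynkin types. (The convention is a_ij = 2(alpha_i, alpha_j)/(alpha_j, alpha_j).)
A_2 + C_3

The diagram associated to this matrix has two connected components: the simple roots {alpha_2, alpha_4} form a chain of 2 nodes with single edges (A_2), and {alpha_1, alpha_3, alpha_5} form a chain of 3 nodes with a double edge at one end; the terminal node there is the unique long simple root (C_3). A semisimple Lie algebra decomposes uniquely as the direct sum of simple ideals, one per connected component of its Dynkin diagram, so g ≅ A_2 ⊕ C_3 (dimension 8 + 21 = 29).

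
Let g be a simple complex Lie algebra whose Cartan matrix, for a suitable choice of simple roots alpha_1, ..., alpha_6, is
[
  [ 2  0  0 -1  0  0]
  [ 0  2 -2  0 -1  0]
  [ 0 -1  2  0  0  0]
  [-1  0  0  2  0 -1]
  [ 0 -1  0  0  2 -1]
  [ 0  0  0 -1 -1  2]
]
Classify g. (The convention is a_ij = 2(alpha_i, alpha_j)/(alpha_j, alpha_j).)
The matrix has rank 6 with 2's on the diagonal. Reading the off-diagonal entries as Dynkin edges (a single edge where a_ij = a_ji = -1; a double or triple edge where a_ij * a_ji = 2 or 3), the diagram is a chain of 6 nodes with a double edge at one end; the terminal node there is the unique short simple root (B_6). One simple-root ordering that puts it in standard form is (alpha_1, alpha_4, alpha_6, alpha_5, alpha_2, alpha_3). So the algebra is type B_6, i.e. so(13).

type B_6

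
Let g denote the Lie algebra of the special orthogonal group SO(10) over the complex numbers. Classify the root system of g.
D_5 (so(10))

This is so(10) with 10 even, which has dimension 10(10-1)/2 = 45 and rank 10/2 = 5. In the classification of classical Lie algebras, the orthogonal algebra so(2n) in an even number of variables has type D_n; here n = 5, so the Dynkin diagram is a chain of 3 nodes with a fork of two nodes at one end (D_5). Hence the type is D_5.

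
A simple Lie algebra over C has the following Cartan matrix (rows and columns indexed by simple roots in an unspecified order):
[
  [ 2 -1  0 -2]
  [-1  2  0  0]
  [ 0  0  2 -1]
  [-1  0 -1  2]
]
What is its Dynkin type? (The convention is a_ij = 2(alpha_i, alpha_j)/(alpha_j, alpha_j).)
The matrix has rank 4 with 2's on the diagonal. Reading the off-diagonal entries as Dynkin edges (a single edge where a_ij = a_ji = -1; a double or triple edge where a_ij * a_ji = 2 or 3), the diagram is a chain of 4 nodes with a double edge between the middle two (F_4). One simple-root ordering that puts it in standard form is (alpha_2, alpha_1, alpha_4, alpha_3). So the algebra is type F_4.

F_4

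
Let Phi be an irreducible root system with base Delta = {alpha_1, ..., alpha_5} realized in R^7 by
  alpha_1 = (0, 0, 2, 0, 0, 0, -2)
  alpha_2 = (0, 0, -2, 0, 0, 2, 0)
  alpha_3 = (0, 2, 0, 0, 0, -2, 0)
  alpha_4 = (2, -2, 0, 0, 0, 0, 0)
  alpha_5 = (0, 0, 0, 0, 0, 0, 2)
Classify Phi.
B_5

Compute the Cartan integers a_ij = 2(alpha_i, alpha_j)/(alpha_j, alpha_j); the resulting 5x5 Cartan matrix is
[[2, -1, 0, 0, -2], [-1, 2, -1, 0, 0], [0, -1, 2, -1, 0], [0, 0, -1, 2, 0], [-1, 0, 0, 0, 2]].
The roots have two lengths (squared-length ratio 2:1); the short ones are alpha_{5}. The associated Dynkin diagram is a chain of 5 nodes with a double edge at one end; the terminal node there is the unique short simple root (B_5), so the type is B_5 (the algebra so(11)).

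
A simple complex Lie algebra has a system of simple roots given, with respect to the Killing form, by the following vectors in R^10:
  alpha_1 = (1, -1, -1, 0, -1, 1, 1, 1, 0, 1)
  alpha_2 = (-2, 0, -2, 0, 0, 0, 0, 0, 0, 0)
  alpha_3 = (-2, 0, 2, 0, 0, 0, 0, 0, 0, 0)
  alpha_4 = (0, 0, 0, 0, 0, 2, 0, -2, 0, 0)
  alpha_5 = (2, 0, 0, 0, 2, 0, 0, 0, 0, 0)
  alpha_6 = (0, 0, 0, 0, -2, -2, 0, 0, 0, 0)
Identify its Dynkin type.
Compute the Cartan integers a_ij = 2(alpha_i, alpha_j)/(alpha_j, alpha_j); the resulting 6x6 Cartan matrix is
[[2, 0, -1, 0, 0, 0], [0, 2, 0, 0, -1, 0], [-1, 0, 2, 0, -1, 0], [0, 0, 0, 2, 0, -1], [0, -1, -1, 0, 2, -1], [0, 0, 0, -1, -1, 2]].
All simple roots have the same length, so the diagram is simply laced. The associated Dynkin diagram is a chain of 5 nodes with one extra node attached to the third node from one end (E_6), so the type is E_6.

E6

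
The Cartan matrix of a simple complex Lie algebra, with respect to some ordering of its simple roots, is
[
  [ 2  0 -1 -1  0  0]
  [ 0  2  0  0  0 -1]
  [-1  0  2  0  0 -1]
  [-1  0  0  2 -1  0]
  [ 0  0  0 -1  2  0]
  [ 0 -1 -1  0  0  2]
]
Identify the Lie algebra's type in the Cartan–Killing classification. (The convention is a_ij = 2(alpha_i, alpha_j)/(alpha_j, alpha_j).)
A_6 (sl(7))

The matrix has rank 6 with 2's on the diagonal. Reading the off-diagonal entries as Dynkin edges (a single edge where a_ij = a_ji = -1; a double or triple edge where a_ij * a_ji = 2 or 3), the diagram is a chain of 6 nodes with single edges (A_6). One simple-root ordering that puts it in standard form is (alpha_2, alpha_6, alpha_3, alpha_1, alpha_4, alpha_5). So the algebra is type A_6, i.e. sl(7).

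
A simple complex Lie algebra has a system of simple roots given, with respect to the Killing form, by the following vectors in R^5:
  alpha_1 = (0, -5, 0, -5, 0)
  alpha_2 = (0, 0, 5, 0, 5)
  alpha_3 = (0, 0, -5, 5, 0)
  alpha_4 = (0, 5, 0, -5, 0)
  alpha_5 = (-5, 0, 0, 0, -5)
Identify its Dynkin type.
D_5

Compute the Cartan integers a_ij = 2(alpha_i, alpha_j)/(alpha_j, alpha_j); the resulting 5x5 Cartan matrix is
[[2, 0, -1, 0, 0], [0, 2, -1, 0, -1], [-1, -1, 2, -1, 0], [0, 0, -1, 2, 0], [0, -1, 0, 0, 2]].
All simple roots have the same length, so the diagram is simply laced. The associated Dynkin diagram is a chain of 3 nodes with a fork of two nodes at one end (D_5), so the type is D_5 (the algebra so(10)).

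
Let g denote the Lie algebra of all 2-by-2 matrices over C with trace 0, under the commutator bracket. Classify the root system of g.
This is sl(2), which has dimension 2^2 - 1 = 3 and rank 2 - 1 = 1 (a Cartan subalgebra is the diagonal traceless matrices). In the classification of classical Lie algebras, the special linear algebra sl(n+1) has type A_n; here n = 1, so the Dynkin diagram is a chain of 1 nodes with single edges (A_1). Hence the type is A_1.

type A_1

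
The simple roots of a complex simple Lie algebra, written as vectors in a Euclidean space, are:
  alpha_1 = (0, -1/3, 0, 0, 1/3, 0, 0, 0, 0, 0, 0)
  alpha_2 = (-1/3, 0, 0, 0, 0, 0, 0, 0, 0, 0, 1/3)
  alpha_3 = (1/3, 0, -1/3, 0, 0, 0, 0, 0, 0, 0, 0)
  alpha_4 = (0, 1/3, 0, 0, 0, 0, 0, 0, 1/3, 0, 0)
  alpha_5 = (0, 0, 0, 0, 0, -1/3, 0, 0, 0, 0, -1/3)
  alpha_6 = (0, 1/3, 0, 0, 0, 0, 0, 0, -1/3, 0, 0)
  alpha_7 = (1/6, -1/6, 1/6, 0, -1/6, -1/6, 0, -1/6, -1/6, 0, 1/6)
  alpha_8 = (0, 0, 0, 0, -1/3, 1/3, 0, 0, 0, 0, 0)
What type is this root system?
E8

Compute the Cartan integers a_ij = 2(alpha_i, alpha_j)/(alpha_j, alpha_j); the resulting 8x8 Cartan matrix is
[[2, 0, 0, -1, 0, -1, 0, -1], [0, 2, -1, 0, -1, 0, 0, 0], [0, -1, 2, 0, 0, 0, 0, 0], [-1, 0, 0, 2, 0, 0, -1, 0], [0, -1, 0, 0, 2, 0, 0, -1], [-1, 0, 0, 0, 0, 2, 0, 0], [0, 0, 0, -1, 0, 0, 2, 0], [-1, 0, 0, 0, -1, 0, 0, 2]].
All simple roots have the same length, so the diagram is simply laced. The associated Dynkin diagram is a chain of 7 nodes with one extra node attached to the third node from one end (E_8), so the type is E_8.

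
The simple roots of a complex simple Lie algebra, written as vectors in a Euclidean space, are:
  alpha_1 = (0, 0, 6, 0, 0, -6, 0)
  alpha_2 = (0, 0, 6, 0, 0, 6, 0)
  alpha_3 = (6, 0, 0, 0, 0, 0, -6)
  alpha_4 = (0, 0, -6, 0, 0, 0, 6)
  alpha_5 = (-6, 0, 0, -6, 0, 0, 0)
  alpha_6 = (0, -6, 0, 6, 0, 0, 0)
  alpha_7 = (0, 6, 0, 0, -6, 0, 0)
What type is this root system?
D_7

Compute the Cartan integers a_ij = 2(alpha_i, alpha_j)/(alpha_j, alpha_j); the resulting 7x7 Cartan matrix is
[[2, 0, 0, -1, 0, 0, 0], [0, 2, 0, -1, 0, 0, 0], [0, 0, 2, -1, -1, 0, 0], [-1, -1, -1, 2, 0, 0, 0], [0, 0, -1, 0, 2, -1, 0], [0, 0, 0, 0, -1, 2, -1], [0, 0, 0, 0, 0, -1, 2]].
All simple roots have the same length, so the diagram is simply laced. The associated Dynkin diagram is a chain of 5 nodes with a fork of two nodes at one end (D_7), so the type is D_7 (the algebra so(14)).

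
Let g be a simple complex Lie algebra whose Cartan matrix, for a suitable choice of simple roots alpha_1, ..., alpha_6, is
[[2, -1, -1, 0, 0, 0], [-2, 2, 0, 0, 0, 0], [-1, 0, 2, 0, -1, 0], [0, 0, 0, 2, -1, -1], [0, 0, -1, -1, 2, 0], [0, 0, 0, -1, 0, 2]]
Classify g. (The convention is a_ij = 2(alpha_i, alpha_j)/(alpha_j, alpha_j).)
C_6

The matrix has rank 6 with 2's on the diagonal. Reading the off-diagonal entries as Dynkin edges (a single edge where a_ij = a_ji = -1; a double or triple edge where a_ij * a_ji = 2 or 3), the diagram is a chain of 6 nodes with a double edge at one end; the terminal node there is the unique long simple root (C_6). One simple-root ordering that puts it in standard form is (alpha_6, alpha_4, alpha_5, alpha_3, alpha_1, alpha_2). So the algebra is type C_6, i.e. sp(12).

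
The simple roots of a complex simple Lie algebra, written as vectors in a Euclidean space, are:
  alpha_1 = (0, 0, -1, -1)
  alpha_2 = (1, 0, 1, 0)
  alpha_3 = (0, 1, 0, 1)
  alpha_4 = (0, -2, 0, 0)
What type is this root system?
type C_4

Compute the Cartan integers a_ij = 2(alpha_i, alpha_j)/(alpha_j, alpha_j); the resulting 4x4 Cartan matrix is
[[2, -1, -1, 0], [-1, 2, 0, 0], [-1, 0, 2, -1], [0, 0, -2, 2]].
The roots have two lengths (squared-length ratio 2:1); the short ones are alpha_{1,2,3}. The associated Dynkin diagram is a chain of 4 nodes with a double edge at one end; the terminal node there is the unique long simple root (C_4), so the type is C_4 (the algebra sp(8)).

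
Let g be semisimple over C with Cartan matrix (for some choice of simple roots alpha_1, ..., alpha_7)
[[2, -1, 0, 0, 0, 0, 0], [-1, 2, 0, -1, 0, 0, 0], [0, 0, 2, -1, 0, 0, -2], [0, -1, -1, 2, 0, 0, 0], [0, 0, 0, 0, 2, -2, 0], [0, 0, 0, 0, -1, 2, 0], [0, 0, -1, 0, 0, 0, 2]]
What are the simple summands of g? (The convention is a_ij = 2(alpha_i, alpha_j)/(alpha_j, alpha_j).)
B_2 + B_5

The diagram associated to this matrix has two connected components: the simple roots {alpha_5, alpha_6} form a chain of 2 nodes with a double edge at one end; the terminal node there is the unique short simple root (B_2), and {alpha_1, alpha_2, alpha_3, alpha_4, alpha_7} form a chain of 5 nodes with a double edge at one end; the terminal node there is the unique short simple root (B_5). A semisimple Lie algebra decomposes uniquely as the direct sum of simple ideals, one per connected component of its Dynkin diagram, so g ≅ B_2 ⊕ B_5 (dimension 10 + 55 = 65).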